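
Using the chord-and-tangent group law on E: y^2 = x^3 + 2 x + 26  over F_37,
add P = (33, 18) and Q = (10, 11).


P != Q, so use the chord formula.
s = (y2 - y1) / (x2 - x1) = (30) / (14) mod 37 = 18
x3 = s^2 - x1 - x2 mod 37 = 18^2 - 33 - 10 = 22
y3 = s (x1 - x3) - y1 mod 37 = 18 * (33 - 22) - 18 = 32

P + Q = (22, 32)


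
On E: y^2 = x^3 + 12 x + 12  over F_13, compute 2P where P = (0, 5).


Doubling: s = (3 x1^2 + a) / (2 y1)
s = (3*0^2 + 12) / (2*5) mod 13 = 9
x3 = s^2 - 2 x1 mod 13 = 9^2 - 2*0 = 3
y3 = s (x1 - x3) - y1 mod 13 = 9 * (0 - 3) - 5 = 7

2P = (3, 7)


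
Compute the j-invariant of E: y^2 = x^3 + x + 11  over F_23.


Delta = -16(4 a^3 + 27 b^2) mod 23 = 12
-1728 * (4 a)^3 = -1728 * (4*1)^3 mod 23 = 15
j = 15 * 12^(-1) mod 23 = 7

j = 7 (mod 23)


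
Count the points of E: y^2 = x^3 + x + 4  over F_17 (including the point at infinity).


For each x in F_17, count y with y^2 = x^3 + 1 x + 4 mod 17:
  x = 0: RHS = 4, y in [2, 15]  -> 2 point(s)
  x = 3: RHS = 0, y in [0]  -> 1 point(s)
  x = 4: RHS = 4, y in [2, 15]  -> 2 point(s)
  x = 5: RHS = 15, y in [7, 10]  -> 2 point(s)
  x = 13: RHS = 4, y in [2, 15]  -> 2 point(s)
  x = 14: RHS = 8, y in [5, 12]  -> 2 point(s)
  x = 16: RHS = 2, y in [6, 11]  -> 2 point(s)
Affine points: 13. Add the point at infinity: total = 14.

#E(F_17) = 14


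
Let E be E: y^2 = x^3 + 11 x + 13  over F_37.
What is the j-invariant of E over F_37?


Delta = -16(4 a^3 + 27 b^2) mod 37 = 20
-1728 * (4 a)^3 = -1728 * (4*11)^3 mod 37 = 36
j = 36 * 20^(-1) mod 37 = 24

j = 24 (mod 37)


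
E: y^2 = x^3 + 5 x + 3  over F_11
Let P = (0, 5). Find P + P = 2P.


Doubling: s = (3 x1^2 + a) / (2 y1)
s = (3*0^2 + 5) / (2*5) mod 11 = 6
x3 = s^2 - 2 x1 mod 11 = 6^2 - 2*0 = 3
y3 = s (x1 - x3) - y1 mod 11 = 6 * (0 - 3) - 5 = 10

2P = (3, 10)


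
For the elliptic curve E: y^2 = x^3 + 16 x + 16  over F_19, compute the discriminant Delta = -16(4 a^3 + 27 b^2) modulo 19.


4 a^3 + 27 b^2 = 4*16^3 + 27*16^2 = 16384 + 6912 = 23296
Delta = -16 * (23296) = -372736
Delta mod 19 = 6

Delta = 6 (mod 19)


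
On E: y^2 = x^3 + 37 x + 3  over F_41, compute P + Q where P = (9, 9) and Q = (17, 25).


P != Q, so use the chord formula.
s = (y2 - y1) / (x2 - x1) = (16) / (8) mod 41 = 2
x3 = s^2 - x1 - x2 mod 41 = 2^2 - 9 - 17 = 19
y3 = s (x1 - x3) - y1 mod 41 = 2 * (9 - 19) - 9 = 12

P + Q = (19, 12)


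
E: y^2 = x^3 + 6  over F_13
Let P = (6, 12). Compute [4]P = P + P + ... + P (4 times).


k = 4 = 100_2 (binary, LSB first: 001)
Double-and-add from P = (6, 12):
  bit 0 = 0: acc unchanged = O
  bit 1 = 0: acc unchanged = O
  bit 2 = 1: acc = O + (2, 12) = (2, 12)

4P = (2, 12)


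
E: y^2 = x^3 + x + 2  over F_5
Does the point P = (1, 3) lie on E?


Check whether y^2 = x^3 + 1 x + 2 (mod 5) for (x, y) = (1, 3).
LHS: y^2 = 3^2 mod 5 = 4
RHS: x^3 + 1 x + 2 = 1^3 + 1*1 + 2 mod 5 = 4
LHS = RHS

Yes, on the curve


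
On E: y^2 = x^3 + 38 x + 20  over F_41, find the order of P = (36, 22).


Compute successive multiples of P until we hit O:
  1P = (36, 22)
  2P = (12, 21)
  3P = (14, 37)
  4P = (9, 36)
  5P = (38, 17)
  6P = (4, 21)
  7P = (0, 15)
  8P = (25, 20)
  ... (continuing to 37P)
  37P = O

ord(P) = 37


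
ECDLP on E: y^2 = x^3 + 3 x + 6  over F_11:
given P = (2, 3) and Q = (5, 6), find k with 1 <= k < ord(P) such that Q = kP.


Enumerate multiples of P until we hit Q = (5, 6):
  1P = (2, 3)
  2P = (5, 6)
Match found at i = 2.

k = 2


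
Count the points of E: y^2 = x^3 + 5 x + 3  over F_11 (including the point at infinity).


For each x in F_11, count y with y^2 = x^3 + 5 x + 3 mod 11:
  x = 0: RHS = 3, y in [5, 6]  -> 2 point(s)
  x = 1: RHS = 9, y in [3, 8]  -> 2 point(s)
  x = 3: RHS = 1, y in [1, 10]  -> 2 point(s)
  x = 8: RHS = 5, y in [4, 7]  -> 2 point(s)
Affine points: 8. Add the point at infinity: total = 9.

#E(F_11) = 9


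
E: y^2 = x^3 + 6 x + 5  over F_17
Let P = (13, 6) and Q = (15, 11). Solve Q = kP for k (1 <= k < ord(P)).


Enumerate multiples of P until we hit Q = (15, 11):
  1P = (13, 6)
  2P = (7, 4)
  3P = (16, 10)
  4P = (3, 13)
  5P = (2, 5)
  6P = (11, 5)
  7P = (6, 6)
  8P = (15, 11)
Match found at i = 8.

k = 8


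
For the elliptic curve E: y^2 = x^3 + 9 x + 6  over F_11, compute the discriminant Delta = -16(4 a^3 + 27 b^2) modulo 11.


4 a^3 + 27 b^2 = 4*9^3 + 27*6^2 = 2916 + 972 = 3888
Delta = -16 * (3888) = -62208
Delta mod 11 = 8

Delta = 8 (mod 11)


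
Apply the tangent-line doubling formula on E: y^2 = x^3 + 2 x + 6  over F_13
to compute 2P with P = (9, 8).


Doubling: s = (3 x1^2 + a) / (2 y1)
s = (3*9^2 + 2) / (2*8) mod 13 = 8
x3 = s^2 - 2 x1 mod 13 = 8^2 - 2*9 = 7
y3 = s (x1 - x3) - y1 mod 13 = 8 * (9 - 7) - 8 = 8

2P = (7, 8)


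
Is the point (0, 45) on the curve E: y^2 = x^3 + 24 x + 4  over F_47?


Check whether y^2 = x^3 + 24 x + 4 (mod 47) for (x, y) = (0, 45).
LHS: y^2 = 45^2 mod 47 = 4
RHS: x^3 + 24 x + 4 = 0^3 + 24*0 + 4 mod 47 = 4
LHS = RHS

Yes, on the curve


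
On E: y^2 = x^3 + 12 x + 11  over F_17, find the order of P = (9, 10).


Compute successive multiples of P until we hit O:
  1P = (9, 10)
  2P = (16, 7)
  3P = (13, 16)
  4P = (10, 14)
  5P = (14, 4)
  6P = (7, 8)
  7P = (2, 14)
  8P = (15, 8)
  ... (continuing to 23P)
  23P = O

ord(P) = 23


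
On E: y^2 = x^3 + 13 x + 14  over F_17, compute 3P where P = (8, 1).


k = 3 = 11_2 (binary, LSB first: 11)
Double-and-add from P = (8, 1):
  bit 0 = 1: acc = O + (8, 1) = (8, 1)
  bit 1 = 1: acc = (8, 1) + (14, 13) = (16, 0)

3P = (16, 0)


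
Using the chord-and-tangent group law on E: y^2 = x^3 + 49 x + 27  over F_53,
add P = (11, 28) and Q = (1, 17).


P != Q, so use the chord formula.
s = (y2 - y1) / (x2 - x1) = (42) / (43) mod 53 = 17
x3 = s^2 - x1 - x2 mod 53 = 17^2 - 11 - 1 = 12
y3 = s (x1 - x3) - y1 mod 53 = 17 * (11 - 12) - 28 = 8

P + Q = (12, 8)


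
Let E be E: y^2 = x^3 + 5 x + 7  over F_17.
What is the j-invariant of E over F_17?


Delta = -16(4 a^3 + 27 b^2) mod 17 = 4
-1728 * (4 a)^3 = -1728 * (4*5)^3 mod 17 = 9
j = 9 * 4^(-1) mod 17 = 15

j = 15 (mod 17)


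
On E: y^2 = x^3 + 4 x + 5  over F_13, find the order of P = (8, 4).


Compute successive multiples of P until we hit O:
  1P = (8, 4)
  2P = (9, 4)
  3P = (9, 9)
  4P = (8, 9)
  5P = O

ord(P) = 5


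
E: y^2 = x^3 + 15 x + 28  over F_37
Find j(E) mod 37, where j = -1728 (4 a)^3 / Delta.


Delta = -16(4 a^3 + 27 b^2) mod 37 = 16
-1728 * (4 a)^3 = -1728 * (4*15)^3 mod 37 = 8
j = 8 * 16^(-1) mod 37 = 19

j = 19 (mod 37)


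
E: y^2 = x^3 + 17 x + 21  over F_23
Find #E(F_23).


For each x in F_23, count y with y^2 = x^3 + 17 x + 21 mod 23:
  x = 1: RHS = 16, y in [4, 19]  -> 2 point(s)
  x = 5: RHS = 1, y in [1, 22]  -> 2 point(s)
  x = 7: RHS = 0, y in [0]  -> 1 point(s)
  x = 8: RHS = 2, y in [5, 18]  -> 2 point(s)
  x = 9: RHS = 6, y in [11, 12]  -> 2 point(s)
  x = 10: RHS = 18, y in [8, 15]  -> 2 point(s)
  x = 13: RHS = 1, y in [1, 22]  -> 2 point(s)
  x = 14: RHS = 13, y in [6, 17]  -> 2 point(s)
  x = 17: RHS = 2, y in [5, 18]  -> 2 point(s)
  x = 18: RHS = 18, y in [8, 15]  -> 2 point(s)
  x = 19: RHS = 4, y in [2, 21]  -> 2 point(s)
  x = 20: RHS = 12, y in [9, 14]  -> 2 point(s)
  x = 21: RHS = 2, y in [5, 18]  -> 2 point(s)
  x = 22: RHS = 3, y in [7, 16]  -> 2 point(s)
Affine points: 27. Add the point at infinity: total = 28.

#E(F_23) = 28


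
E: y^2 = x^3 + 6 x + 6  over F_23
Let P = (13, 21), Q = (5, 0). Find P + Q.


P != Q, so use the chord formula.
s = (y2 - y1) / (x2 - x1) = (2) / (15) mod 23 = 17
x3 = s^2 - x1 - x2 mod 23 = 17^2 - 13 - 5 = 18
y3 = s (x1 - x3) - y1 mod 23 = 17 * (13 - 18) - 21 = 9

P + Q = (18, 9)


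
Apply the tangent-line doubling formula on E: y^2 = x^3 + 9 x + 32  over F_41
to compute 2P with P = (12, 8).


Doubling: s = (3 x1^2 + a) / (2 y1)
s = (3*12^2 + 9) / (2*8) mod 41 = 25
x3 = s^2 - 2 x1 mod 41 = 25^2 - 2*12 = 27
y3 = s (x1 - x3) - y1 mod 41 = 25 * (12 - 27) - 8 = 27

2P = (27, 27)


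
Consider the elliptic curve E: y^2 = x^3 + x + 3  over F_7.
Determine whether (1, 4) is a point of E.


Check whether y^2 = x^3 + 1 x + 3 (mod 7) for (x, y) = (1, 4).
LHS: y^2 = 4^2 mod 7 = 2
RHS: x^3 + 1 x + 3 = 1^3 + 1*1 + 3 mod 7 = 5
LHS != RHS

No, not on the curve


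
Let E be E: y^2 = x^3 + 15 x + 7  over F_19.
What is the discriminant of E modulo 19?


4 a^3 + 27 b^2 = 4*15^3 + 27*7^2 = 13500 + 1323 = 14823
Delta = -16 * (14823) = -237168
Delta mod 19 = 9

Delta = 9 (mod 19)


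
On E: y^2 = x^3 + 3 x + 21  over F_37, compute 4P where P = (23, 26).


k = 4 = 100_2 (binary, LSB first: 001)
Double-and-add from P = (23, 26):
  bit 0 = 0: acc unchanged = O
  bit 1 = 0: acc unchanged = O
  bit 2 = 1: acc = O + (16, 24) = (16, 24)

4P = (16, 24)


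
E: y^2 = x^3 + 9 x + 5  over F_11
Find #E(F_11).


For each x in F_11, count y with y^2 = x^3 + 9 x + 5 mod 11:
  x = 0: RHS = 5, y in [4, 7]  -> 2 point(s)
  x = 1: RHS = 4, y in [2, 9]  -> 2 point(s)
  x = 2: RHS = 9, y in [3, 8]  -> 2 point(s)
  x = 3: RHS = 4, y in [2, 9]  -> 2 point(s)
  x = 6: RHS = 0, y in [0]  -> 1 point(s)
  x = 7: RHS = 4, y in [2, 9]  -> 2 point(s)
  x = 9: RHS = 1, y in [1, 10]  -> 2 point(s)
Affine points: 13. Add the point at infinity: total = 14.

#E(F_11) = 14


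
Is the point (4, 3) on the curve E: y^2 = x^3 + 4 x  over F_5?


Check whether y^2 = x^3 + 4 x + 0 (mod 5) for (x, y) = (4, 3).
LHS: y^2 = 3^2 mod 5 = 4
RHS: x^3 + 4 x + 0 = 4^3 + 4*4 + 0 mod 5 = 0
LHS != RHS

No, not on the curve


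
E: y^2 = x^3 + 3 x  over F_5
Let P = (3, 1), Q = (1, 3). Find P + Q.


P != Q, so use the chord formula.
s = (y2 - y1) / (x2 - x1) = (2) / (3) mod 5 = 4
x3 = s^2 - x1 - x2 mod 5 = 4^2 - 3 - 1 = 2
y3 = s (x1 - x3) - y1 mod 5 = 4 * (3 - 2) - 1 = 3

P + Q = (2, 3)


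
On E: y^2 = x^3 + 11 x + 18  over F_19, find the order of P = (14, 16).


Compute successive multiples of P until we hit O:
  1P = (14, 16)
  2P = (17, 8)
  3P = (12, 4)
  4P = (10, 8)
  5P = (18, 14)
  6P = (11, 11)
  7P = (1, 12)
  8P = (15, 10)
  ... (continuing to 19P)
  19P = O

ord(P) = 19


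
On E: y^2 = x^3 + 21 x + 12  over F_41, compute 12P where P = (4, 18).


k = 12 = 1100_2 (binary, LSB first: 0011)
Double-and-add from P = (4, 18):
  bit 0 = 0: acc unchanged = O
  bit 1 = 0: acc unchanged = O
  bit 2 = 1: acc = O + (30, 34) = (30, 34)
  bit 3 = 1: acc = (30, 34) + (38, 39) = (24, 21)

12P = (24, 21)


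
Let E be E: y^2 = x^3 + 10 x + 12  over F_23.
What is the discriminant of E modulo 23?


4 a^3 + 27 b^2 = 4*10^3 + 27*12^2 = 4000 + 3888 = 7888
Delta = -16 * (7888) = -126208
Delta mod 23 = 16

Delta = 16 (mod 23)


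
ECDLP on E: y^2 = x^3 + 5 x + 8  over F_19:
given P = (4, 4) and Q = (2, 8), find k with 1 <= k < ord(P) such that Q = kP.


Enumerate multiples of P until we hit Q = (2, 8):
  1P = (4, 4)
  2P = (16, 2)
  3P = (8, 3)
  4P = (13, 3)
  5P = (6, 11)
  6P = (7, 14)
  7P = (17, 16)
  8P = (2, 11)
  9P = (11, 11)
  10P = (5, 14)
  11P = (15, 0)
  12P = (5, 5)
  13P = (11, 8)
  14P = (2, 8)
Match found at i = 14.

k = 14


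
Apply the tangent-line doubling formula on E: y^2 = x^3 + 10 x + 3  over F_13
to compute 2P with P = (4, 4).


Doubling: s = (3 x1^2 + a) / (2 y1)
s = (3*4^2 + 10) / (2*4) mod 13 = 4
x3 = s^2 - 2 x1 mod 13 = 4^2 - 2*4 = 8
y3 = s (x1 - x3) - y1 mod 13 = 4 * (4 - 8) - 4 = 6

2P = (8, 6)


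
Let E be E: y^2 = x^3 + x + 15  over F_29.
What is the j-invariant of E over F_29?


Delta = -16(4 a^3 + 27 b^2) mod 29 = 2
-1728 * (4 a)^3 = -1728 * (4*1)^3 mod 29 = 14
j = 14 * 2^(-1) mod 29 = 7

j = 7 (mod 29)


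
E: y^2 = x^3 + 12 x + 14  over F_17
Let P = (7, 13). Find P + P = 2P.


Doubling: s = (3 x1^2 + a) / (2 y1)
s = (3*7^2 + 12) / (2*13) mod 17 = 12
x3 = s^2 - 2 x1 mod 17 = 12^2 - 2*7 = 11
y3 = s (x1 - x3) - y1 mod 17 = 12 * (7 - 11) - 13 = 7

2P = (11, 7)


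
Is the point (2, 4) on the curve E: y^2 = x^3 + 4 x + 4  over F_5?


Check whether y^2 = x^3 + 4 x + 4 (mod 5) for (x, y) = (2, 4).
LHS: y^2 = 4^2 mod 5 = 1
RHS: x^3 + 4 x + 4 = 2^3 + 4*2 + 4 mod 5 = 0
LHS != RHS

No, not on the curve


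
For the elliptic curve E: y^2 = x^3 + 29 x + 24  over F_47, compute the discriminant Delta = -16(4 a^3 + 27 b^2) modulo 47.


4 a^3 + 27 b^2 = 4*29^3 + 27*24^2 = 97556 + 15552 = 113108
Delta = -16 * (113108) = -1809728
Delta mod 47 = 7

Delta = 7 (mod 47)


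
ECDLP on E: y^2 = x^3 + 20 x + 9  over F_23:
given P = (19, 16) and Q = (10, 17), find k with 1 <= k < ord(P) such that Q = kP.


Enumerate multiples of P until we hit Q = (10, 17):
  1P = (19, 16)
  2P = (10, 6)
  3P = (10, 17)
Match found at i = 3.

k = 3


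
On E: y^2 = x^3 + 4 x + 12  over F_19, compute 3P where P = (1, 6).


k = 3 = 11_2 (binary, LSB first: 11)
Double-and-add from P = (1, 6):
  bit 0 = 1: acc = O + (1, 6) = (1, 6)
  bit 1 = 1: acc = (1, 6) + (18, 11) = (11, 0)

3P = (11, 0)


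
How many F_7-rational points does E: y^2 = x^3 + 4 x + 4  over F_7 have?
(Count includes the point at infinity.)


For each x in F_7, count y with y^2 = x^3 + 4 x + 4 mod 7:
  x = 0: RHS = 4, y in [2, 5]  -> 2 point(s)
  x = 1: RHS = 2, y in [3, 4]  -> 2 point(s)
  x = 3: RHS = 1, y in [1, 6]  -> 2 point(s)
  x = 4: RHS = 0, y in [0]  -> 1 point(s)
  x = 5: RHS = 2, y in [3, 4]  -> 2 point(s)
Affine points: 9. Add the point at infinity: total = 10.

#E(F_7) = 10


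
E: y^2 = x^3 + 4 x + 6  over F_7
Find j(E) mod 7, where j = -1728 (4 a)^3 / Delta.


Delta = -16(4 a^3 + 27 b^2) mod 7 = 1
-1728 * (4 a)^3 = -1728 * (4*4)^3 mod 7 = 1
j = 1 * 1^(-1) mod 7 = 1

j = 1 (mod 7)


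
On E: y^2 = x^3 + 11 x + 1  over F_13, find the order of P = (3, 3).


Compute successive multiples of P until we hit O:
  1P = (3, 3)
  2P = (11, 7)
  3P = (9, 7)
  4P = (0, 12)
  5P = (6, 6)
  6P = (5, 8)
  7P = (8, 4)
  8P = (1, 0)
  ... (continuing to 16P)
  16P = O

ord(P) = 16


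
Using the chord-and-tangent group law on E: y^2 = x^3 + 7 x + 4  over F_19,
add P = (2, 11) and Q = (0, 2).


P != Q, so use the chord formula.
s = (y2 - y1) / (x2 - x1) = (10) / (17) mod 19 = 14
x3 = s^2 - x1 - x2 mod 19 = 14^2 - 2 - 0 = 4
y3 = s (x1 - x3) - y1 mod 19 = 14 * (2 - 4) - 11 = 18

P + Q = (4, 18)


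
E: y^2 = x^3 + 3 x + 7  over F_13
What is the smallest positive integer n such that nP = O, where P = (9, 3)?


Compute successive multiples of P until we hit O:
  1P = (9, 3)
  2P = (12, 4)
  3P = (8, 6)
  4P = (5, 11)
  5P = (3, 11)
  6P = (10, 7)
  7P = (10, 6)
  8P = (3, 2)
  ... (continuing to 13P)
  13P = O

ord(P) = 13


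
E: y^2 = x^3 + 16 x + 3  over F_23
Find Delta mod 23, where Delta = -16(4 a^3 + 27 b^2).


4 a^3 + 27 b^2 = 4*16^3 + 27*3^2 = 16384 + 243 = 16627
Delta = -16 * (16627) = -266032
Delta mod 23 = 9

Delta = 9 (mod 23)


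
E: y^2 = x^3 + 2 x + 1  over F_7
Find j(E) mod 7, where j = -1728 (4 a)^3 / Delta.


Delta = -16(4 a^3 + 27 b^2) mod 7 = 1
-1728 * (4 a)^3 = -1728 * (4*2)^3 mod 7 = 1
j = 1 * 1^(-1) mod 7 = 1

j = 1 (mod 7)


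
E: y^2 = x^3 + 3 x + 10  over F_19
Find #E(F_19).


For each x in F_19, count y with y^2 = x^3 + 3 x + 10 mod 19:
  x = 2: RHS = 5, y in [9, 10]  -> 2 point(s)
  x = 5: RHS = 17, y in [6, 13]  -> 2 point(s)
  x = 6: RHS = 16, y in [4, 15]  -> 2 point(s)
  x = 9: RHS = 6, y in [5, 14]  -> 2 point(s)
  x = 11: RHS = 6, y in [5, 14]  -> 2 point(s)
  x = 12: RHS = 7, y in [8, 11]  -> 2 point(s)
  x = 13: RHS = 4, y in [2, 17]  -> 2 point(s)
  x = 18: RHS = 6, y in [5, 14]  -> 2 point(s)
Affine points: 16. Add the point at infinity: total = 17.

#E(F_19) = 17


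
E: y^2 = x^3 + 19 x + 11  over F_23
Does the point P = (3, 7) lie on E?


Check whether y^2 = x^3 + 19 x + 11 (mod 23) for (x, y) = (3, 7).
LHS: y^2 = 7^2 mod 23 = 3
RHS: x^3 + 19 x + 11 = 3^3 + 19*3 + 11 mod 23 = 3
LHS = RHS

Yes, on the curve


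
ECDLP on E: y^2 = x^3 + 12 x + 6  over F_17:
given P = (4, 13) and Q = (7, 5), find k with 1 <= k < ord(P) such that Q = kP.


Enumerate multiples of P until we hit Q = (7, 5):
  1P = (4, 13)
  2P = (10, 15)
  3P = (5, 15)
  4P = (12, 5)
  5P = (2, 2)
  6P = (3, 1)
  7P = (1, 6)
  8P = (8, 6)
  9P = (7, 5)
Match found at i = 9.

k = 9


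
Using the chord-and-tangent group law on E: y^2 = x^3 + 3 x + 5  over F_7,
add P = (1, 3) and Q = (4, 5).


P != Q, so use the chord formula.
s = (y2 - y1) / (x2 - x1) = (2) / (3) mod 7 = 3
x3 = s^2 - x1 - x2 mod 7 = 3^2 - 1 - 4 = 4
y3 = s (x1 - x3) - y1 mod 7 = 3 * (1 - 4) - 3 = 2

P + Q = (4, 2)


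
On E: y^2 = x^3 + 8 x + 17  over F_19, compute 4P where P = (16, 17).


k = 4 = 100_2 (binary, LSB first: 001)
Double-and-add from P = (16, 17):
  bit 0 = 0: acc unchanged = O
  bit 1 = 0: acc unchanged = O
  bit 2 = 1: acc = O + (5, 7) = (5, 7)

4P = (5, 7)


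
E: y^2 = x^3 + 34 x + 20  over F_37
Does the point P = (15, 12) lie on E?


Check whether y^2 = x^3 + 34 x + 20 (mod 37) for (x, y) = (15, 12).
LHS: y^2 = 12^2 mod 37 = 33
RHS: x^3 + 34 x + 20 = 15^3 + 34*15 + 20 mod 37 = 20
LHS != RHS

No, not on the curve


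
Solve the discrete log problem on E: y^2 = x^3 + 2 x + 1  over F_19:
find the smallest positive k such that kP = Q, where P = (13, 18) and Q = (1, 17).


Enumerate multiples of P until we hit Q = (1, 17):
  1P = (13, 18)
  2P = (16, 14)
  3P = (15, 10)
  4P = (7, 15)
  5P = (4, 15)
  6P = (0, 18)
  7P = (6, 1)
  8P = (9, 8)
  9P = (8, 4)
  10P = (18, 6)
  11P = (12, 10)
  12P = (1, 2)
  13P = (11, 10)
  14P = (11, 9)
  15P = (1, 17)
Match found at i = 15.

k = 15


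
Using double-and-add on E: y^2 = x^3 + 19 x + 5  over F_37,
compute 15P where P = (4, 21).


k = 15 = 1111_2 (binary, LSB first: 1111)
Double-and-add from P = (4, 21):
  bit 0 = 1: acc = O + (4, 21) = (4, 21)
  bit 1 = 1: acc = (4, 21) + (28, 20) = (35, 25)
  bit 2 = 1: acc = (35, 25) + (19, 26) = (32, 28)
  bit 3 = 1: acc = (32, 28) + (8, 15) = (35, 12)

15P = (35, 12)


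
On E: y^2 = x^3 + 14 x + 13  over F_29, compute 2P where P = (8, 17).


Doubling: s = (3 x1^2 + a) / (2 y1)
s = (3*8^2 + 14) / (2*17) mod 29 = 18
x3 = s^2 - 2 x1 mod 29 = 18^2 - 2*8 = 18
y3 = s (x1 - x3) - y1 mod 29 = 18 * (8 - 18) - 17 = 6

2P = (18, 6)


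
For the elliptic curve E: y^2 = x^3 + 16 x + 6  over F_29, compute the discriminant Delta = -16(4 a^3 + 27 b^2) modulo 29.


4 a^3 + 27 b^2 = 4*16^3 + 27*6^2 = 16384 + 972 = 17356
Delta = -16 * (17356) = -277696
Delta mod 29 = 8

Delta = 8 (mod 29)


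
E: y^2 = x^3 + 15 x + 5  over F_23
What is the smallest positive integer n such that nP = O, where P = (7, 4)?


Compute successive multiples of P until we hit O:
  1P = (7, 4)
  2P = (18, 9)
  3P = (6, 9)
  4P = (12, 21)
  5P = (22, 14)
  6P = (20, 18)
  7P = (9, 8)
  8P = (11, 11)
  ... (continuing to 23P)
  23P = O

ord(P) = 23


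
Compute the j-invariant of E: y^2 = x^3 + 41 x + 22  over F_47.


Delta = -16(4 a^3 + 27 b^2) mod 47 = 21
-1728 * (4 a)^3 = -1728 * (4*41)^3 mod 47 = 28
j = 28 * 21^(-1) mod 47 = 17

j = 17 (mod 47)


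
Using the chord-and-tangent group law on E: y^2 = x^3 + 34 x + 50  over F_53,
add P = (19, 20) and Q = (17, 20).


P != Q, so use the chord formula.
s = (y2 - y1) / (x2 - x1) = (0) / (51) mod 53 = 0
x3 = s^2 - x1 - x2 mod 53 = 0^2 - 19 - 17 = 17
y3 = s (x1 - x3) - y1 mod 53 = 0 * (19 - 17) - 20 = 33

P + Q = (17, 33)


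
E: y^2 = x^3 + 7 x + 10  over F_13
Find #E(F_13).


For each x in F_13, count y with y^2 = x^3 + 7 x + 10 mod 13:
  x = 0: RHS = 10, y in [6, 7]  -> 2 point(s)
  x = 5: RHS = 1, y in [1, 12]  -> 2 point(s)
  x = 7: RHS = 12, y in [5, 8]  -> 2 point(s)
  x = 9: RHS = 9, y in [3, 10]  -> 2 point(s)
  x = 10: RHS = 1, y in [1, 12]  -> 2 point(s)
  x = 11: RHS = 1, y in [1, 12]  -> 2 point(s)
Affine points: 12. Add the point at infinity: total = 13.

#E(F_13) = 13


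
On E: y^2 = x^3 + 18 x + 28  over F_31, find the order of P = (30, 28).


Compute successive multiples of P until we hit O:
  1P = (30, 28)
  2P = (22, 6)
  3P = (4, 28)
  4P = (28, 3)
  5P = (13, 14)
  6P = (20, 24)
  7P = (1, 27)
  8P = (8, 23)
  ... (continuing to 39P)
  39P = O

ord(P) = 39


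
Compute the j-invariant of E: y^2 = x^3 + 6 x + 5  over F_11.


Delta = -16(4 a^3 + 27 b^2) mod 11 = 5
-1728 * (4 a)^3 = -1728 * (4*6)^3 mod 11 = 3
j = 3 * 5^(-1) mod 11 = 5

j = 5 (mod 11)


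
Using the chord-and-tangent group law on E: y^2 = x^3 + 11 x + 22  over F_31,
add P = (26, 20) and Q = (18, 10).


P != Q, so use the chord formula.
s = (y2 - y1) / (x2 - x1) = (21) / (23) mod 31 = 9
x3 = s^2 - x1 - x2 mod 31 = 9^2 - 26 - 18 = 6
y3 = s (x1 - x3) - y1 mod 31 = 9 * (26 - 6) - 20 = 5

P + Q = (6, 5)


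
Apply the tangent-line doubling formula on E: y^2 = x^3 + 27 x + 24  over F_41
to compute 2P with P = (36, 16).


Doubling: s = (3 x1^2 + a) / (2 y1)
s = (3*36^2 + 27) / (2*16) mod 41 = 16
x3 = s^2 - 2 x1 mod 41 = 16^2 - 2*36 = 20
y3 = s (x1 - x3) - y1 mod 41 = 16 * (36 - 20) - 16 = 35

2P = (20, 35)


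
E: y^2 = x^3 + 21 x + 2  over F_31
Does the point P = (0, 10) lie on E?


Check whether y^2 = x^3 + 21 x + 2 (mod 31) for (x, y) = (0, 10).
LHS: y^2 = 10^2 mod 31 = 7
RHS: x^3 + 21 x + 2 = 0^3 + 21*0 + 2 mod 31 = 2
LHS != RHS

No, not on the curve


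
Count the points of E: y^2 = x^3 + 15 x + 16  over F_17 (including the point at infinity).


For each x in F_17, count y with y^2 = x^3 + 15 x + 16 mod 17:
  x = 0: RHS = 16, y in [4, 13]  -> 2 point(s)
  x = 1: RHS = 15, y in [7, 10]  -> 2 point(s)
  x = 4: RHS = 4, y in [2, 15]  -> 2 point(s)
  x = 6: RHS = 16, y in [4, 13]  -> 2 point(s)
  x = 8: RHS = 2, y in [6, 11]  -> 2 point(s)
  x = 9: RHS = 13, y in [8, 9]  -> 2 point(s)
  x = 11: RHS = 16, y in [4, 13]  -> 2 point(s)
  x = 16: RHS = 0, y in [0]  -> 1 point(s)
Affine points: 15. Add the point at infinity: total = 16.

#E(F_17) = 16


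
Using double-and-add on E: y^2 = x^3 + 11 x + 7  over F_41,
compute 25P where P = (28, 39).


k = 25 = 11001_2 (binary, LSB first: 10011)
Double-and-add from P = (28, 39):
  bit 0 = 1: acc = O + (28, 39) = (28, 39)
  bit 1 = 0: acc unchanged = (28, 39)
  bit 2 = 0: acc unchanged = (28, 39)
  bit 3 = 1: acc = (28, 39) + (25, 9) = (6, 17)
  bit 4 = 1: acc = (6, 17) + (32, 32) = (4, 22)

25P = (4, 22)


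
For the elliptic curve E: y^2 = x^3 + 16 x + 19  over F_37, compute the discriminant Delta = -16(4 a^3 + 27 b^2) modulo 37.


4 a^3 + 27 b^2 = 4*16^3 + 27*19^2 = 16384 + 9747 = 26131
Delta = -16 * (26131) = -418096
Delta mod 37 = 4

Delta = 4 (mod 37)


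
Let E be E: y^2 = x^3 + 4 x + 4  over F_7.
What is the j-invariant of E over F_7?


Delta = -16(4 a^3 + 27 b^2) mod 7 = 3
-1728 * (4 a)^3 = -1728 * (4*4)^3 mod 7 = 1
j = 1 * 3^(-1) mod 7 = 5

j = 5 (mod 7)


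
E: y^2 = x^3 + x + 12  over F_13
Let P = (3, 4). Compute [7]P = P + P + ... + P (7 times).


k = 7 = 111_2 (binary, LSB first: 111)
Double-and-add from P = (3, 4):
  bit 0 = 1: acc = O + (3, 4) = (3, 4)
  bit 1 = 1: acc = (3, 4) + (3, 9) = O
  bit 2 = 1: acc = O + (3, 4) = (3, 4)

7P = (3, 4)


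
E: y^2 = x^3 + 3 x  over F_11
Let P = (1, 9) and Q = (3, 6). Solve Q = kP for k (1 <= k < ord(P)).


Enumerate multiples of P until we hit Q = (3, 6):
  1P = (1, 9)
  2P = (3, 5)
  3P = (0, 0)
  4P = (3, 6)
Match found at i = 4.

k = 4


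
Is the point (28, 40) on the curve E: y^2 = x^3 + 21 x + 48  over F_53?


Check whether y^2 = x^3 + 21 x + 48 (mod 53) for (x, y) = (28, 40).
LHS: y^2 = 40^2 mod 53 = 10
RHS: x^3 + 21 x + 48 = 28^3 + 21*28 + 48 mod 53 = 10
LHS = RHS

Yes, on the curve


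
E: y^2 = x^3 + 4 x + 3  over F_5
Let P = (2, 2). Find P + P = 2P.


Doubling: s = (3 x1^2 + a) / (2 y1)
s = (3*2^2 + 4) / (2*2) mod 5 = 4
x3 = s^2 - 2 x1 mod 5 = 4^2 - 2*2 = 2
y3 = s (x1 - x3) - y1 mod 5 = 4 * (2 - 2) - 2 = 3

2P = (2, 3)


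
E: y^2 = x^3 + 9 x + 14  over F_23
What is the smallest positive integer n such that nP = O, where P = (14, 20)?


Compute successive multiples of P until we hit O:
  1P = (14, 20)
  2P = (11, 15)
  3P = (11, 8)
  4P = (14, 3)
  5P = O

ord(P) = 5


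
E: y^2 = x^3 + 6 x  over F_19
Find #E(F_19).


For each x in F_19, count y with y^2 = x^3 + 6 x + 0 mod 19:
  x = 0: RHS = 0, y in [0]  -> 1 point(s)
  x = 1: RHS = 7, y in [8, 11]  -> 2 point(s)
  x = 2: RHS = 1, y in [1, 18]  -> 2 point(s)
  x = 3: RHS = 7, y in [8, 11]  -> 2 point(s)
  x = 6: RHS = 5, y in [9, 10]  -> 2 point(s)
  x = 7: RHS = 5, y in [9, 10]  -> 2 point(s)
  x = 8: RHS = 9, y in [3, 16]  -> 2 point(s)
  x = 9: RHS = 4, y in [2, 17]  -> 2 point(s)
  x = 14: RHS = 16, y in [4, 15]  -> 2 point(s)
  x = 15: RHS = 7, y in [8, 11]  -> 2 point(s)
Affine points: 19. Add the point at infinity: total = 20.

#E(F_19) = 20


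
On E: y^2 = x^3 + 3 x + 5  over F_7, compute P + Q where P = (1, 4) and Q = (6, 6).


P != Q, so use the chord formula.
s = (y2 - y1) / (x2 - x1) = (2) / (5) mod 7 = 6
x3 = s^2 - x1 - x2 mod 7 = 6^2 - 1 - 6 = 1
y3 = s (x1 - x3) - y1 mod 7 = 6 * (1 - 1) - 4 = 3

P + Q = (1, 3)


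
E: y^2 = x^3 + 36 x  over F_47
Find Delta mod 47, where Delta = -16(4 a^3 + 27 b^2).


4 a^3 + 27 b^2 = 4*36^3 + 27*0^2 = 186624 + 0 = 186624
Delta = -16 * (186624) = -2985984
Delta mod 47 = 20

Delta = 20 (mod 47)


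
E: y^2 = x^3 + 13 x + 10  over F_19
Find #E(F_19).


For each x in F_19, count y with y^2 = x^3 + 13 x + 10 mod 19:
  x = 1: RHS = 5, y in [9, 10]  -> 2 point(s)
  x = 2: RHS = 6, y in [5, 14]  -> 2 point(s)
  x = 3: RHS = 0, y in [0]  -> 1 point(s)
  x = 6: RHS = 0, y in [0]  -> 1 point(s)
  x = 7: RHS = 7, y in [8, 11]  -> 2 point(s)
  x = 9: RHS = 1, y in [1, 18]  -> 2 point(s)
  x = 10: RHS = 0, y in [0]  -> 1 point(s)
  x = 13: RHS = 1, y in [1, 18]  -> 2 point(s)
  x = 16: RHS = 1, y in [1, 18]  -> 2 point(s)
Affine points: 15. Add the point at infinity: total = 16.

#E(F_19) = 16


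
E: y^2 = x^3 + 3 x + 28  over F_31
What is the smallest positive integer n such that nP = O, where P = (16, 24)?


Compute successive multiples of P until we hit O:
  1P = (16, 24)
  2P = (13, 30)
  3P = (6, 18)
  4P = (23, 9)
  5P = (20, 20)
  6P = (27, 18)
  7P = (7, 19)
  8P = (24, 6)
  ... (continuing to 20P)
  20P = O

ord(P) = 20


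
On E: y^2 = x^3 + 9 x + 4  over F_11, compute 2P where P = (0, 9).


Doubling: s = (3 x1^2 + a) / (2 y1)
s = (3*0^2 + 9) / (2*9) mod 11 = 6
x3 = s^2 - 2 x1 mod 11 = 6^2 - 2*0 = 3
y3 = s (x1 - x3) - y1 mod 11 = 6 * (0 - 3) - 9 = 6

2P = (3, 6)


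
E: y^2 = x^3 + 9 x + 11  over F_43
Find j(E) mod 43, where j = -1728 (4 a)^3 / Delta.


Delta = -16(4 a^3 + 27 b^2) mod 43 = 15
-1728 * (4 a)^3 = -1728 * (4*9)^3 mod 43 = 35
j = 35 * 15^(-1) mod 43 = 31

j = 31 (mod 43)


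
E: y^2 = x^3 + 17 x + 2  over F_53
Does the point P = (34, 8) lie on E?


Check whether y^2 = x^3 + 17 x + 2 (mod 53) for (x, y) = (34, 8).
LHS: y^2 = 8^2 mod 53 = 11
RHS: x^3 + 17 x + 2 = 34^3 + 17*34 + 2 mod 53 = 28
LHS != RHS

No, not on the curve


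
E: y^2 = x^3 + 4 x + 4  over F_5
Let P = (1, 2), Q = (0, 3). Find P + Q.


P != Q, so use the chord formula.
s = (y2 - y1) / (x2 - x1) = (1) / (4) mod 5 = 4
x3 = s^2 - x1 - x2 mod 5 = 4^2 - 1 - 0 = 0
y3 = s (x1 - x3) - y1 mod 5 = 4 * (1 - 0) - 2 = 2

P + Q = (0, 2)


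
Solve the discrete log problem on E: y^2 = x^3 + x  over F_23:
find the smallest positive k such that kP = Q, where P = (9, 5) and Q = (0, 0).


Enumerate multiples of P until we hit Q = (0, 0):
  1P = (9, 5)
  2P = (18, 10)
  3P = (0, 0)
Match found at i = 3.

k = 3


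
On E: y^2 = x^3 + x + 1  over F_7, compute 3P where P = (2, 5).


k = 3 = 11_2 (binary, LSB first: 11)
Double-and-add from P = (2, 5):
  bit 0 = 1: acc = O + (2, 5) = (2, 5)
  bit 1 = 1: acc = (2, 5) + (0, 6) = (0, 1)

3P = (0, 1)


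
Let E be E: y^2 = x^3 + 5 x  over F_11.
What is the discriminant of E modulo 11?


4 a^3 + 27 b^2 = 4*5^3 + 27*0^2 = 500 + 0 = 500
Delta = -16 * (500) = -8000
Delta mod 11 = 8

Delta = 8 (mod 11)


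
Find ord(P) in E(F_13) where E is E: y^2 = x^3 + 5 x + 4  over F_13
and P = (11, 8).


Compute successive multiples of P until we hit O:
  1P = (11, 8)
  2P = (0, 11)
  3P = (1, 7)
  4P = (4, 7)
  5P = (2, 10)
  6P = (10, 12)
  7P = (8, 6)
  8P = (6, 4)
  ... (continuing to 17P)
  17P = O

ord(P) = 17


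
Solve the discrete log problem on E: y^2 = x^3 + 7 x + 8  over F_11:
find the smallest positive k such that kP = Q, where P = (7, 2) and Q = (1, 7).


Enumerate multiples of P until we hit Q = (1, 7):
  1P = (7, 2)
  2P = (8, 9)
  3P = (1, 7)
Match found at i = 3.

k = 3


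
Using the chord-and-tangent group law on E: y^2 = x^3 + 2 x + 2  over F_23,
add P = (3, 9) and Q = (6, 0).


P != Q, so use the chord formula.
s = (y2 - y1) / (x2 - x1) = (14) / (3) mod 23 = 20
x3 = s^2 - x1 - x2 mod 23 = 20^2 - 3 - 6 = 0
y3 = s (x1 - x3) - y1 mod 23 = 20 * (3 - 0) - 9 = 5

P + Q = (0, 5)


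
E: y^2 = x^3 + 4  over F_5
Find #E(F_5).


For each x in F_5, count y with y^2 = x^3 + 0 x + 4 mod 5:
  x = 0: RHS = 4, y in [2, 3]  -> 2 point(s)
  x = 1: RHS = 0, y in [0]  -> 1 point(s)
  x = 3: RHS = 1, y in [1, 4]  -> 2 point(s)
Affine points: 5. Add the point at infinity: total = 6.

#E(F_5) = 6


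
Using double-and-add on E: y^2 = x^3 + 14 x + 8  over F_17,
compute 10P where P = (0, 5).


k = 10 = 1010_2 (binary, LSB first: 0101)
Double-and-add from P = (0, 5):
  bit 0 = 0: acc unchanged = O
  bit 1 = 1: acc = O + (4, 3) = (4, 3)
  bit 2 = 0: acc unchanged = (4, 3)
  bit 3 = 1: acc = (4, 3) + (12, 0) = (3, 3)

10P = (3, 3)


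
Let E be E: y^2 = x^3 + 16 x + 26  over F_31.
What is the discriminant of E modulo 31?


4 a^3 + 27 b^2 = 4*16^3 + 27*26^2 = 16384 + 18252 = 34636
Delta = -16 * (34636) = -554176
Delta mod 31 = 11

Delta = 11 (mod 31)


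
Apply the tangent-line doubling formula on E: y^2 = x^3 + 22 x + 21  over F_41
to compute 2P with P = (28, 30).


Doubling: s = (3 x1^2 + a) / (2 y1)
s = (3*28^2 + 22) / (2*30) mod 41 = 30
x3 = s^2 - 2 x1 mod 41 = 30^2 - 2*28 = 24
y3 = s (x1 - x3) - y1 mod 41 = 30 * (28 - 24) - 30 = 8

2P = (24, 8)


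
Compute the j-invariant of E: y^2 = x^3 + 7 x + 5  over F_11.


Delta = -16(4 a^3 + 27 b^2) mod 11 = 6
-1728 * (4 a)^3 = -1728 * (4*7)^3 mod 11 = 4
j = 4 * 6^(-1) mod 11 = 8

j = 8 (mod 11)


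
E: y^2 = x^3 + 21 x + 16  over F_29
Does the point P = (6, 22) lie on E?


Check whether y^2 = x^3 + 21 x + 16 (mod 29) for (x, y) = (6, 22).
LHS: y^2 = 22^2 mod 29 = 20
RHS: x^3 + 21 x + 16 = 6^3 + 21*6 + 16 mod 29 = 10
LHS != RHS

No, not on the curve


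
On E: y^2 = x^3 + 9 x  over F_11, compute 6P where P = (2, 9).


k = 6 = 110_2 (binary, LSB first: 011)
Double-and-add from P = (2, 9):
  bit 0 = 0: acc unchanged = O
  bit 1 = 1: acc = O + (5, 4) = (5, 4)
  bit 2 = 1: acc = (5, 4) + (4, 1) = (0, 0)

6P = (0, 0)


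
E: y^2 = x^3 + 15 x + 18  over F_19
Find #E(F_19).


For each x in F_19, count y with y^2 = x^3 + 15 x + 18 mod 19:
  x = 4: RHS = 9, y in [3, 16]  -> 2 point(s)
  x = 5: RHS = 9, y in [3, 16]  -> 2 point(s)
  x = 6: RHS = 1, y in [1, 18]  -> 2 point(s)
  x = 8: RHS = 4, y in [2, 17]  -> 2 point(s)
  x = 10: RHS = 9, y in [3, 16]  -> 2 point(s)
  x = 12: RHS = 7, y in [8, 11]  -> 2 point(s)
  x = 13: RHS = 16, y in [4, 15]  -> 2 point(s)
Affine points: 14. Add the point at infinity: total = 15.

#E(F_19) = 15


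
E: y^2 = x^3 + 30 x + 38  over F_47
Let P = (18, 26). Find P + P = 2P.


Doubling: s = (3 x1^2 + a) / (2 y1)
s = (3*18^2 + 30) / (2*26) mod 47 = 3
x3 = s^2 - 2 x1 mod 47 = 3^2 - 2*18 = 20
y3 = s (x1 - x3) - y1 mod 47 = 3 * (18 - 20) - 26 = 15

2P = (20, 15)


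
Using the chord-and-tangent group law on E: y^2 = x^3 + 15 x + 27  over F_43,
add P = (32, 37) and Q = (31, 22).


P != Q, so use the chord formula.
s = (y2 - y1) / (x2 - x1) = (28) / (42) mod 43 = 15
x3 = s^2 - x1 - x2 mod 43 = 15^2 - 32 - 31 = 33
y3 = s (x1 - x3) - y1 mod 43 = 15 * (32 - 33) - 37 = 34

P + Q = (33, 34)


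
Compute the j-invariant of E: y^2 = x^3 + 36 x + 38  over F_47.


Delta = -16(4 a^3 + 27 b^2) mod 47 = 43
-1728 * (4 a)^3 = -1728 * (4*36)^3 mod 47 = 15
j = 15 * 43^(-1) mod 47 = 8

j = 8 (mod 47)


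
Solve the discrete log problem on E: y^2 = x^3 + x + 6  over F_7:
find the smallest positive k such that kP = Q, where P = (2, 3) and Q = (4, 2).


Enumerate multiples of P until we hit Q = (4, 2):
  1P = (2, 3)
  2P = (4, 2)
Match found at i = 2.

k = 2


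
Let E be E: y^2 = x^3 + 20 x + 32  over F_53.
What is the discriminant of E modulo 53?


4 a^3 + 27 b^2 = 4*20^3 + 27*32^2 = 32000 + 27648 = 59648
Delta = -16 * (59648) = -954368
Delta mod 53 = 3

Delta = 3 (mod 53)


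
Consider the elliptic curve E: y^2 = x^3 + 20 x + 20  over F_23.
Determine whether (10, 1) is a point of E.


Check whether y^2 = x^3 + 20 x + 20 (mod 23) for (x, y) = (10, 1).
LHS: y^2 = 1^2 mod 23 = 1
RHS: x^3 + 20 x + 20 = 10^3 + 20*10 + 20 mod 23 = 1
LHS = RHS

Yes, on the curve


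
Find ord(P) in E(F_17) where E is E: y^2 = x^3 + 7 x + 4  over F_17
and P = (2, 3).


Compute successive multiples of P until we hit O:
  1P = (2, 3)
  2P = (15, 4)
  3P = (16, 9)
  4P = (3, 16)
  5P = (11, 16)
  6P = (0, 15)
  7P = (0, 2)
  8P = (11, 1)
  ... (continuing to 13P)
  13P = O

ord(P) = 13


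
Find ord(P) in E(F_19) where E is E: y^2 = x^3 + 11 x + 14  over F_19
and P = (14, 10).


Compute successive multiples of P until we hit O:
  1P = (14, 10)
  2P = (15, 18)
  3P = (16, 12)
  4P = (9, 14)
  5P = (5, 17)
  6P = (6, 7)
  7P = (3, 6)
  8P = (7, 15)
  ... (continuing to 25P)
  25P = O

ord(P) = 25


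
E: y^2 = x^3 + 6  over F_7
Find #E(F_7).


For each x in F_7, count y with y^2 = x^3 + 0 x + 6 mod 7:
  x = 1: RHS = 0, y in [0]  -> 1 point(s)
  x = 2: RHS = 0, y in [0]  -> 1 point(s)
  x = 4: RHS = 0, y in [0]  -> 1 point(s)
Affine points: 3. Add the point at infinity: total = 4.

#E(F_7) = 4


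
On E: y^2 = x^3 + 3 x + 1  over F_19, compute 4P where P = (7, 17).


k = 4 = 100_2 (binary, LSB first: 001)
Double-and-add from P = (7, 17):
  bit 0 = 0: acc unchanged = O
  bit 1 = 0: acc unchanged = O
  bit 2 = 1: acc = O + (0, 18) = (0, 18)

4P = (0, 18)


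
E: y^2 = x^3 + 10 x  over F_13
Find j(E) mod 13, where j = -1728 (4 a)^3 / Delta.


Delta = -16(4 a^3 + 27 b^2) mod 13 = 12
-1728 * (4 a)^3 = -1728 * (4*10)^3 mod 13 = 1
j = 1 * 12^(-1) mod 13 = 12

j = 12 (mod 13)


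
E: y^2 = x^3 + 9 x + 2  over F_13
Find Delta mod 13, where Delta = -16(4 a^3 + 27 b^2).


4 a^3 + 27 b^2 = 4*9^3 + 27*2^2 = 2916 + 108 = 3024
Delta = -16 * (3024) = -48384
Delta mod 13 = 2

Delta = 2 (mod 13)


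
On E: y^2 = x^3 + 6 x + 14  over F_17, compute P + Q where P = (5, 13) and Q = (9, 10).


P != Q, so use the chord formula.
s = (y2 - y1) / (x2 - x1) = (14) / (4) mod 17 = 12
x3 = s^2 - x1 - x2 mod 17 = 12^2 - 5 - 9 = 11
y3 = s (x1 - x3) - y1 mod 17 = 12 * (5 - 11) - 13 = 0

P + Q = (11, 0)


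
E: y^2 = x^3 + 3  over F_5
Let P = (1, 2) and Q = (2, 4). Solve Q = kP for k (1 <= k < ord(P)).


Enumerate multiples of P until we hit Q = (2, 4):
  1P = (1, 2)
  2P = (2, 1)
  3P = (3, 0)
  4P = (2, 4)
Match found at i = 4.

k = 4


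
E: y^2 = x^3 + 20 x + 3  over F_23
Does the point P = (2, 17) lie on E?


Check whether y^2 = x^3 + 20 x + 3 (mod 23) for (x, y) = (2, 17).
LHS: y^2 = 17^2 mod 23 = 13
RHS: x^3 + 20 x + 3 = 2^3 + 20*2 + 3 mod 23 = 5
LHS != RHS

No, not on the curve


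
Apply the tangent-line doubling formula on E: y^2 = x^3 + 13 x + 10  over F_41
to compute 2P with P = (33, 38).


Doubling: s = (3 x1^2 + a) / (2 y1)
s = (3*33^2 + 13) / (2*38) mod 41 = 0
x3 = s^2 - 2 x1 mod 41 = 0^2 - 2*33 = 16
y3 = s (x1 - x3) - y1 mod 41 = 0 * (33 - 16) - 38 = 3

2P = (16, 3)


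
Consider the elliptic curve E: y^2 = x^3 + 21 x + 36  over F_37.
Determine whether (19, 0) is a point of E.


Check whether y^2 = x^3 + 21 x + 36 (mod 37) for (x, y) = (19, 0).
LHS: y^2 = 0^2 mod 37 = 0
RHS: x^3 + 21 x + 36 = 19^3 + 21*19 + 36 mod 37 = 5
LHS != RHS

No, not on the curve


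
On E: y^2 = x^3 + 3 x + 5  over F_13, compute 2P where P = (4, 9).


Doubling: s = (3 x1^2 + a) / (2 y1)
s = (3*4^2 + 3) / (2*9) mod 13 = 5
x3 = s^2 - 2 x1 mod 13 = 5^2 - 2*4 = 4
y3 = s (x1 - x3) - y1 mod 13 = 5 * (4 - 4) - 9 = 4

2P = (4, 4)


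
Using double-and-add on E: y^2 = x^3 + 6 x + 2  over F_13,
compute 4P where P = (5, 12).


k = 4 = 100_2 (binary, LSB first: 001)
Double-and-add from P = (5, 12):
  bit 0 = 0: acc unchanged = O
  bit 1 = 0: acc unchanged = O
  bit 2 = 1: acc = O + (5, 1) = (5, 1)

4P = (5, 1)


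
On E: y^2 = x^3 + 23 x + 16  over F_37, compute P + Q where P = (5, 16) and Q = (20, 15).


P != Q, so use the chord formula.
s = (y2 - y1) / (x2 - x1) = (36) / (15) mod 37 = 32
x3 = s^2 - x1 - x2 mod 37 = 32^2 - 5 - 20 = 0
y3 = s (x1 - x3) - y1 mod 37 = 32 * (5 - 0) - 16 = 33

P + Q = (0, 33)


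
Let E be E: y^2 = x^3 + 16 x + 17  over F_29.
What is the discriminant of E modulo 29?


4 a^3 + 27 b^2 = 4*16^3 + 27*17^2 = 16384 + 7803 = 24187
Delta = -16 * (24187) = -386992
Delta mod 29 = 13

Delta = 13 (mod 29)


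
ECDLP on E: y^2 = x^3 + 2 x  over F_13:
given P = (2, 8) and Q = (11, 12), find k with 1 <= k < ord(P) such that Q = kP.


Enumerate multiples of P until we hit Q = (11, 12):
  1P = (2, 8)
  2P = (12, 6)
  3P = (11, 12)
Match found at i = 3.

k = 3


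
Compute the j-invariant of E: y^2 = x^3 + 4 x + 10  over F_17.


Delta = -16(4 a^3 + 27 b^2) mod 17 = 15
-1728 * (4 a)^3 = -1728 * (4*4)^3 mod 17 = 11
j = 11 * 15^(-1) mod 17 = 3

j = 3 (mod 17)


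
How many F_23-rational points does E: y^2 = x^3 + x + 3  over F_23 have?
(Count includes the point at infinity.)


For each x in F_23, count y with y^2 = x^3 + 1 x + 3 mod 23:
  x = 0: RHS = 3, y in [7, 16]  -> 2 point(s)
  x = 2: RHS = 13, y in [6, 17]  -> 2 point(s)
  x = 4: RHS = 2, y in [5, 18]  -> 2 point(s)
  x = 5: RHS = 18, y in [8, 15]  -> 2 point(s)
  x = 6: RHS = 18, y in [8, 15]  -> 2 point(s)
  x = 7: RHS = 8, y in [10, 13]  -> 2 point(s)
  x = 10: RHS = 1, y in [1, 22]  -> 2 point(s)
  x = 12: RHS = 18, y in [8, 15]  -> 2 point(s)
  x = 14: RHS = 1, y in [1, 22]  -> 2 point(s)
  x = 15: RHS = 12, y in [9, 14]  -> 2 point(s)
  x = 19: RHS = 4, y in [2, 21]  -> 2 point(s)
  x = 21: RHS = 16, y in [4, 19]  -> 2 point(s)
  x = 22: RHS = 1, y in [1, 22]  -> 2 point(s)
Affine points: 26. Add the point at infinity: total = 27.

#E(F_23) = 27


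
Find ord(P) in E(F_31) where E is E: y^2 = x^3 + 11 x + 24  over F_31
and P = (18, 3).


Compute successive multiples of P until we hit O:
  1P = (18, 3)
  2P = (5, 24)
  3P = (24, 21)
  4P = (29, 26)
  5P = (4, 15)
  6P = (11, 22)
  7P = (10, 24)
  8P = (22, 23)
  ... (continuing to 33P)
  33P = O

ord(P) = 33


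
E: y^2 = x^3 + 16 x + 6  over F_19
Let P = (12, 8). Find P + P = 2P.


Doubling: s = (3 x1^2 + a) / (2 y1)
s = (3*12^2 + 16) / (2*8) mod 19 = 9
x3 = s^2 - 2 x1 mod 19 = 9^2 - 2*12 = 0
y3 = s (x1 - x3) - y1 mod 19 = 9 * (12 - 0) - 8 = 5

2P = (0, 5)


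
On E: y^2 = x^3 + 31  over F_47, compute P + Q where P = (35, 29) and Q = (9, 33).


P != Q, so use the chord formula.
s = (y2 - y1) / (x2 - x1) = (4) / (21) mod 47 = 36
x3 = s^2 - x1 - x2 mod 47 = 36^2 - 35 - 9 = 30
y3 = s (x1 - x3) - y1 mod 47 = 36 * (35 - 30) - 29 = 10

P + Q = (30, 10)


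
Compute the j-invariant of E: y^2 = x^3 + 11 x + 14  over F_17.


Delta = -16(4 a^3 + 27 b^2) mod 17 = 8
-1728 * (4 a)^3 = -1728 * (4*11)^3 mod 17 = 16
j = 16 * 8^(-1) mod 17 = 2

j = 2 (mod 17)


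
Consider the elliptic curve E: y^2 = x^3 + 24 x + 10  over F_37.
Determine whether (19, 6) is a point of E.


Check whether y^2 = x^3 + 24 x + 10 (mod 37) for (x, y) = (19, 6).
LHS: y^2 = 6^2 mod 37 = 36
RHS: x^3 + 24 x + 10 = 19^3 + 24*19 + 10 mod 37 = 36
LHS = RHS

Yes, on the curve


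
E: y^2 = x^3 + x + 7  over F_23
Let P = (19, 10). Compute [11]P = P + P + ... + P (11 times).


k = 11 = 1011_2 (binary, LSB first: 1101)
Double-and-add from P = (19, 10):
  bit 0 = 1: acc = O + (19, 10) = (19, 10)
  bit 1 = 1: acc = (19, 10) + (9, 3) = (4, 12)
  bit 2 = 0: acc unchanged = (4, 12)
  bit 3 = 1: acc = (4, 12) + (15, 4) = (7, 9)

11P = (7, 9)
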